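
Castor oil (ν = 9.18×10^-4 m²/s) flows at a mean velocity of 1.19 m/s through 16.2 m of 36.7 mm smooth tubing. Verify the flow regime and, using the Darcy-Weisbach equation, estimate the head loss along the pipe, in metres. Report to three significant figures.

Re = VD/ν = 1.19·0.03670/9.18×10^-4 = 47.6 → laminar (Re < 2300)
f = 64/Re = 1.345
h_f = f(L/D)V²/(2g) = 1.345·(16.2/0.03670)·1.19²/(2·9.81) = 42.86 m

h_f ≈ 42.9 m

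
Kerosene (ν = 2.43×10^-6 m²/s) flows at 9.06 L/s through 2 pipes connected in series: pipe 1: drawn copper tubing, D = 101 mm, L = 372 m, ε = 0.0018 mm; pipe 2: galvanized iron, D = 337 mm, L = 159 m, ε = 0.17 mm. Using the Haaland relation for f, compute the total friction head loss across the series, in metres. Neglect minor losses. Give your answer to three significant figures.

Pipe 1: V = 1.131 m/s, Re = 4.70×10^4, ε/D = 1.78×10^-5, f = 0.02105, h_1 = f(L/D)V²/2g = 5.052 m
Pipe 2: V = 0.1016 m/s, Re = 1.41×10^4, ε/D = 5.04×10^-4, f = 0.02892, h_2 = f(L/D)V²/2g = 0.007175 m
Series → Q common, losses add: H = Σh = 5.059 m

H ≈ 5.06 m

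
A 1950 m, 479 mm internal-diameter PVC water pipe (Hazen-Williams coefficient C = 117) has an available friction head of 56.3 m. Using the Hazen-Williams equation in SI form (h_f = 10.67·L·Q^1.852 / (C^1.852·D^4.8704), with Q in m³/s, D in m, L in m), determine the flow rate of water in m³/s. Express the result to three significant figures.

Rearranging: Q = [h_f·C^1.852·D^4.8704 / (10.67·L)]^(1/1.852)
Q = [56.3·117^1.852·0.479^4.8704 / (10.67·1950)]^0.540 = 0.6936 m³/s

Q ≈ 0.694 m³/s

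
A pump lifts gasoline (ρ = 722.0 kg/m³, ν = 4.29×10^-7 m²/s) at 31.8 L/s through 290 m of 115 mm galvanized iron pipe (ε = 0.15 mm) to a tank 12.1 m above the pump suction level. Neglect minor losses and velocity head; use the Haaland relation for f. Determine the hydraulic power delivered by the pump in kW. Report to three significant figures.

P_hyd ≈ 8.50 kW

V = 4Q/(πD²) = 3.062 m/s; Re = 8.21×10^5; ε/D = 0.00130; f = 0.02128
h_f = f(L/D)V²/2g = 25.64 m
Total head H = z + h_f = 12.1 + 25.64 = 37.74 m
P_hyd = ρgQH = 722.0·9.81·0.0318·37.74 = 8.499 kW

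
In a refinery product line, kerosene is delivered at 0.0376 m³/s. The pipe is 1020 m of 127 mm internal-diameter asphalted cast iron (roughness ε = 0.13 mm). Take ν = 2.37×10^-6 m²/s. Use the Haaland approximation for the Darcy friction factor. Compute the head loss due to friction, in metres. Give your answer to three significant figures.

V = 4Q/(πD²) = 4·0.0376/(π·0.127²) = 2.968 m/s
Re = VD/ν = 2.968·0.127/2.37×10^-6 = 1.59×10^5 → turbulent
ε/D = 0.13/127 = 0.00102
Haaland: f = 0.02129
h_f = f(L/D)V²/(2g) = 0.02129·(1020/0.127)·2.968²/(2·9.81) = 76.78 m

h_f ≈ 76.8 m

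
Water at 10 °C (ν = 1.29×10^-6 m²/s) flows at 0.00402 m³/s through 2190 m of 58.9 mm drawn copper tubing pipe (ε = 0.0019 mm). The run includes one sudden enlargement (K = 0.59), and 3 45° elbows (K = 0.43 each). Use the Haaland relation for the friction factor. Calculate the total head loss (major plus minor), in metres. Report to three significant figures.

H_L ≈ 80.6 m

V = 4Q/(πD²) = 1.475 m/s; V²/2g = 0.1109 m
Re = 6.74×10^4, ε/D = 3.23×10^-5 → f = 0.01949 (Haaland)
Major: h_f = f(L/D)·V²/2g = 0.01949·37182·0.1109 = 80.40 m
Minor: ΣK = 1.88; h_m = ΣK·V²/2g = 0.2086 m
Total H_L = 80.40 + 0.2086 = 80.61 m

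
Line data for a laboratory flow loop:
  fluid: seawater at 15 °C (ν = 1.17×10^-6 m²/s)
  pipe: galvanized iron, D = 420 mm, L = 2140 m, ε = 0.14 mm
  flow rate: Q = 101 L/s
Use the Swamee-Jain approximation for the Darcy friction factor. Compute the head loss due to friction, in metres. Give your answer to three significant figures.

h_f ≈ 2.42 m

V = 4Q/(πD²) = 4·0.101/(π·0.420²) = 0.7290 m/s
Re = VD/ν = 0.7290·0.420/1.17×10^-6 = 2.62×10^5 → turbulent
ε/D = 0.14/420 = 3.33×10^-4
Swamee-Jain: f = 0.01751
h_f = f(L/D)V²/(2g) = 0.01751·(2140/0.420)·0.7290²/(2·9.81) = 2.416 m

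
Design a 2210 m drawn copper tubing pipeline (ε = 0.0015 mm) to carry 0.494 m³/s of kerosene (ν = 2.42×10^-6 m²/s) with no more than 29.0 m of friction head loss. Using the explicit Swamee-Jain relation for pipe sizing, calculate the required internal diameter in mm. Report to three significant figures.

D ≈ 462 mm

Swamee-Jain (Type III): D = 0.66·[ε^1.25·(LQ²/(gh_f))^4.75 + ν·Q^9.4·(L/(gh_f))^5.2]^0.04
LQ²/(gh_f) = 1.896; L/(gh_f) = 7.768
Term 1 = ε^1.25·(…)^4.75 = 1.10×10^-6; Term 2 = ν·Q^9.4·(…)^5.2 = 1.36×10^-4
D = 0.66·(1.10×10^-6 + 1.36×10^-4)^0.04 = 0.4624 m = 462 mm
Check: V = 2.94 m/s, Re = 5.62×10^5, f = 0.01288, h_f = 27.1 m ≈ 29.0 m ✓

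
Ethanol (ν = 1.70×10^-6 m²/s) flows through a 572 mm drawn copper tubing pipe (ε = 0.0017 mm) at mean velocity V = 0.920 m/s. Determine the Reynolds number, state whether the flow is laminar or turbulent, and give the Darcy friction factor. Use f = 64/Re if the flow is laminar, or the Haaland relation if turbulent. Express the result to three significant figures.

Re ≈ 3.10×10^5; turbulent; f ≈ 0.0143

Re = VD/ν = 0.9200·0.572/1.70×10^-6 = 3.10×10^5
Re > 4000 → turbulent; ε/D = 2.97×10^-6
Haaland: f = 0.01428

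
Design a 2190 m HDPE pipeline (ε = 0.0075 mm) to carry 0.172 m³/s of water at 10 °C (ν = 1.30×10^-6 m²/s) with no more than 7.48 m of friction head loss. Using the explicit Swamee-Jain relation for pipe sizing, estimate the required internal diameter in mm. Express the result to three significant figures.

D ≈ 402 mm

Swamee-Jain (Type III): D = 0.66·[ε^1.25·(LQ²/(gh_f))^4.75 + ν·Q^9.4·(L/(gh_f))^5.2]^0.04
LQ²/(gh_f) = 0.8829; L/(gh_f) = 29.85
Term 1 = ε^1.25·(…)^4.75 = 2.17×10^-7; Term 2 = ν·Q^9.4·(…)^5.2 = 3.96×10^-6
D = 0.66·(2.17×10^-7 + 3.96×10^-6)^0.04 = 0.4021 m = 402 mm
Check: V = 1.35 m/s, Re = 4.19×10^5, f = 0.01378, h_f = 7.02 m ≈ 7.48 m ✓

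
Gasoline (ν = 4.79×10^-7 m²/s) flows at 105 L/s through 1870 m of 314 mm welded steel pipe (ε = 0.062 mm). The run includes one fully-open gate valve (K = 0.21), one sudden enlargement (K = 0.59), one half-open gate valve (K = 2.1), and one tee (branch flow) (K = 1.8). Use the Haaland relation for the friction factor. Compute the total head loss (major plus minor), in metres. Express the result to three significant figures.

H_L ≈ 8.62 m

V = 4Q/(πD²) = 1.356 m/s; V²/2g = 0.09371 m
Re = 8.89×10^5, ε/D = 1.97×10^-4 → f = 0.01466 (Haaland)
Major: h_f = f(L/D)·V²/2g = 0.01466·5955·0.09371 = 8.184 m
Minor: ΣK = 4.70; h_m = ΣK·V²/2g = 0.4404 m
Total H_L = 8.184 + 0.4404 = 8.625 m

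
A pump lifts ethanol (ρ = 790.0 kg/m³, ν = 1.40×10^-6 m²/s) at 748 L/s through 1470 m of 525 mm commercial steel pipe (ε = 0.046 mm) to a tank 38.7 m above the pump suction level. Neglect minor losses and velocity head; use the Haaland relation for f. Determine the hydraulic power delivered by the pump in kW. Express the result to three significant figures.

V = 4Q/(πD²) = 3.455 m/s; Re = 1.30×10^6; ε/D = 8.76×10^-5; f = 0.01287
h_f = f(L/D)V²/2g = 21.93 m
Total head H = z + h_f = 38.7 + 21.93 = 60.63 m
P_hyd = ρgQH = 790.0·9.81·0.748·60.63 = 351.4 kW

P_hyd ≈ 351 kW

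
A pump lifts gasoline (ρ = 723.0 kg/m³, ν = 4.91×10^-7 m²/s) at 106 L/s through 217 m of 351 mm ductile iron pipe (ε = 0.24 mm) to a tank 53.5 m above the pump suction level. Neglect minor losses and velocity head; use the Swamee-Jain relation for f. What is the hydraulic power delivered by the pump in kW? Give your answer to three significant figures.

V = 4Q/(πD²) = 1.095 m/s; Re = 7.83×10^5; ε/D = 6.84×10^-4; f = 0.01855
h_f = f(L/D)V²/2g = 0.7015 m
Total head H = z + h_f = 53.5 + 0.7015 = 54.20 m
P_hyd = ρgQH = 723.0·9.81·0.106·54.20 = 40.75 kW

P_hyd ≈ 40.7 kW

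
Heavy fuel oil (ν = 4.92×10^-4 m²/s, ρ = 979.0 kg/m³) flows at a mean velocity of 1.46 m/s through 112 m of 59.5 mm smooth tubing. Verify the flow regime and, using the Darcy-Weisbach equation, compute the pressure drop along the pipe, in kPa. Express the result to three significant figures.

Re = VD/ν = 1.46·0.05950/4.92×10^-4 = 177 → laminar (Re < 2300)
f = 64/Re = 0.3625
h_f = f(L/D)V²/(2g) = 0.3625·(112/0.05950)·1.46²/(2·9.81) = 74.13 m
Δp = ρg·h_f = 979.0·9.81·74.13 = 711.9 kPa

Δp ≈ 712 kPa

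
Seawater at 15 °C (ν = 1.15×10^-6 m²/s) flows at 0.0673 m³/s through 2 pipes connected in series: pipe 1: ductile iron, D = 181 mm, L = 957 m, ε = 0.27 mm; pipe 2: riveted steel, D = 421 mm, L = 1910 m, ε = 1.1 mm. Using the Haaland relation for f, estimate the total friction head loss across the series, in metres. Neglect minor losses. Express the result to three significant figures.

Pipe 1: V = 2.616 m/s, Re = 4.12×10^5, ε/D = 0.00149, f = 0.02222, h_1 = f(L/D)V²/2g = 40.96 m
Pipe 2: V = 0.4835 m/s, Re = 1.77×10^5, ε/D = 0.00261, f = 0.02597, h_2 = f(L/D)V²/2g = 1.404 m
Series → Q common, losses add: H = Σh = 42.36 m

H ≈ 42.4 m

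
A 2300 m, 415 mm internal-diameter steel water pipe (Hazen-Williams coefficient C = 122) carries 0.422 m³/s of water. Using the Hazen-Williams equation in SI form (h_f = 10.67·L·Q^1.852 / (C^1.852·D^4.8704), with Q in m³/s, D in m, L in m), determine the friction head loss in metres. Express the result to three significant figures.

h_f ≈ 49.2 m

h_f = 10.67·2300·0.422^1.852 / (122^1.852·0.415^4.8704) = 49.24 m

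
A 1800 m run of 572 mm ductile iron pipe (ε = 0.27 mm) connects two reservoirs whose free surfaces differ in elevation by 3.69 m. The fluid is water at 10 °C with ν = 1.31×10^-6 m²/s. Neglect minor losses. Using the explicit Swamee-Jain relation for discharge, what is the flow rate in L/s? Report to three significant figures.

Q ≈ 295 L/s

Swamee-Jain (Type II): Q = -0.965·√(gD⁵h_f/L)·ln[ε/(3.7D) + √(3.17ν²L/(gD³h_f))]
√(gD⁵h_f/L) = √(9.81·0.572⁵·3.69/1800) = 0.03509
ε/(3.7D) = 1.28×10^-4; √(3.17ν²L/(gD³h_f)) = 3.80×10^-5
Q = -0.965·0.03509·ln(1.656×10^-4) = 0.2948 m³/s
Check: V = 1.15 m/s, Re = 5.01×10^5, f = 0.01760, h_f = 3.71 m ≈ 3.69 m ✓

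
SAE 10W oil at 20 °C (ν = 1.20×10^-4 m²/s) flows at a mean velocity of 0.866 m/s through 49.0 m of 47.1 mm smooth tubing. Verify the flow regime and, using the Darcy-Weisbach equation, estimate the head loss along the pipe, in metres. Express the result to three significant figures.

Re = VD/ν = 0.866·0.04710/1.20×10^-4 = 340 → laminar (Re < 2300)
f = 64/Re = 0.1883
h_f = f(L/D)V²/(2g) = 0.1883·(49.0/0.04710)·0.866²/(2·9.81) = 7.487 m

h_f ≈ 7.49 m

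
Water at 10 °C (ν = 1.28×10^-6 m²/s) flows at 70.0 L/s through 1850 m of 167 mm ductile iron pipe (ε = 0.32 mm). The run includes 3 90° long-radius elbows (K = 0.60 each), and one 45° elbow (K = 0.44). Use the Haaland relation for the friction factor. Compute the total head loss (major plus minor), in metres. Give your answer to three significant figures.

H_L ≈ 137 m

V = 4Q/(πD²) = 3.196 m/s; V²/2g = 0.5205 m
Re = 4.17×10^5, ε/D = 0.00192 → f = 0.02360 (Haaland)
Major: h_f = f(L/D)·V²/2g = 0.02360·11078·0.5205 = 136.1 m
Minor: ΣK = 2.24; h_m = ΣK·V²/2g = 1.166 m
Total H_L = 136.1 + 1.166 = 137.2 m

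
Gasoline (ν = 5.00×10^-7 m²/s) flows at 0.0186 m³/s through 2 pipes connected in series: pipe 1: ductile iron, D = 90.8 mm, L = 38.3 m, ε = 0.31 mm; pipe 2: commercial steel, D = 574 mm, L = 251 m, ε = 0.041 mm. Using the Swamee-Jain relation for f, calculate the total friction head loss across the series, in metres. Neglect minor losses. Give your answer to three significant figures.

H ≈ 4.88 m

Pipe 1: V = 2.872 m/s, Re = 5.22×10^5, ε/D = 0.00341, f = 0.02748, h_1 = f(L/D)V²/2g = 4.875 m
Pipe 2: V = 0.07188 m/s, Re = 8.25×10^4, ε/D = 7.14×10^-5, f = 0.01899, h_2 = f(L/D)V²/2g = 0.002186 m
Series → Q common, losses add: H = Σh = 4.877 m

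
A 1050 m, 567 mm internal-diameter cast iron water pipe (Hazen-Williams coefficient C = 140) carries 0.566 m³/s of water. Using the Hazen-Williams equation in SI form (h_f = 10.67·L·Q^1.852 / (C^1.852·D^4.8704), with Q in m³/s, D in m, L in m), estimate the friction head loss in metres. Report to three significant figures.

h_f = 10.67·1050·0.566^1.852 / (140^1.852·0.567^4.8704) = 6.563 m

h_f ≈ 6.56 m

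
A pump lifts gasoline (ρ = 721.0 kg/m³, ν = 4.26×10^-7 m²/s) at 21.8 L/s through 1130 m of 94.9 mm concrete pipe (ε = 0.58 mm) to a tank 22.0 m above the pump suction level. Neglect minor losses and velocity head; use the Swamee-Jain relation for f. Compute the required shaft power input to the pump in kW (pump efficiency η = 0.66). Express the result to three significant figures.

V = 4Q/(πD²) = 3.082 m/s; Re = 6.87×10^5; ε/D = 0.00611; f = 0.03250
h_f = f(L/D)V²/2g = 187.3 m
Total head H = z + h_f = 22.0 + 187.3 = 209.3 m
P_hyd = ρgQH = 721.0·9.81·0.0218·209.3 = 32.28 kW
P_shaft = P_hyd/η = 32.28/0.66 = 48.90 kW

P_shaft ≈ 48.9 kW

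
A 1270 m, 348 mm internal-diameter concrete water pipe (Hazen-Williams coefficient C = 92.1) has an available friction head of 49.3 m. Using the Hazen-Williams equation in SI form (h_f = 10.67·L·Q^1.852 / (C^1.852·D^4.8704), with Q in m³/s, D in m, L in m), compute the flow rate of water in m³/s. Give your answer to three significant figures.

Rearranging: Q = [h_f·C^1.852·D^4.8704 / (10.67·L)]^(1/1.852)
Q = [49.3·92.1^1.852·0.348^4.8704 / (10.67·1270)]^0.540 = 0.2765 m³/s

Q ≈ 0.276 m³/s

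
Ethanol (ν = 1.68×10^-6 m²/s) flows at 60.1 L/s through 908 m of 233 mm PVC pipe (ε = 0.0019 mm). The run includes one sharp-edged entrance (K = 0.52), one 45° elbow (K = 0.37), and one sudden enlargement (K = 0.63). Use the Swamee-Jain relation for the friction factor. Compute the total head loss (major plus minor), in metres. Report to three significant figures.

H_L ≈ 6.34 m

V = 4Q/(πD²) = 1.410 m/s; V²/2g = 0.1013 m
Re = 1.95×10^5, ε/D = 8.15×10^-6 → f = 0.01568 (Swamee-Jain)
Major: h_f = f(L/D)·V²/2g = 0.01568·3897·0.1013 = 6.186 m
Minor: ΣK = 1.52; h_m = ΣK·V²/2g = 0.1539 m
Total H_L = 6.186 + 0.1539 = 6.340 m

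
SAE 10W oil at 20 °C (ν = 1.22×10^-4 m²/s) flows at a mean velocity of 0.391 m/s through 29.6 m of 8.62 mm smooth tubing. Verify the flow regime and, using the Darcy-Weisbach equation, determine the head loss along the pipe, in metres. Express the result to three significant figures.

Re = VD/ν = 0.391·0.008620/1.22×10^-4 = 27.6 → laminar (Re < 2300)
f = 64/Re = 2.317
h_f = f(L/D)V²/(2g) = 2.317·(29.6/0.008620)·0.391²/(2·9.81) = 61.99 m

h_f ≈ 62.0 m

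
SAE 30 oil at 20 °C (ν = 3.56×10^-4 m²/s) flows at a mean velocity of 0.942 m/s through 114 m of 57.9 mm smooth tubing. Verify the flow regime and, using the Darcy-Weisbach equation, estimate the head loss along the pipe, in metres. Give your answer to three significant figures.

h_f ≈ 37.2 m

Re = VD/ν = 0.942·0.05790/3.56×10^-4 = 153 → laminar (Re < 2300)
f = 64/Re = 0.4177
h_f = f(L/D)V²/(2g) = 0.4177·(114/0.05790)·0.942²/(2·9.81) = 37.20 m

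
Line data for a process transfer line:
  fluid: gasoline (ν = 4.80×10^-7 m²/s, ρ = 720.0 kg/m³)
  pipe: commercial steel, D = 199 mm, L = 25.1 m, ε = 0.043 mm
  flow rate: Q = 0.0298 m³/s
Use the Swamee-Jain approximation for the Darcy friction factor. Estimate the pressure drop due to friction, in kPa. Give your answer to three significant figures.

V = 4Q/(πD²) = 4·0.0298/(π·0.199²) = 0.9581 m/s
Re = VD/ν = 0.9581·0.199/4.80×10^-7 = 3.97×10^5 → turbulent
ε/D = 0.043/199 = 2.16×10^-4
Swamee-Jain: f = 0.01598
h_f = f(L/D)V²/(2g) = 0.01598·(25.1/0.199)·0.9581²/(2·9.81) = 0.09431 m
Δp = ρg·h_f = 720.0·9.81·0.09431 = 0.6661 kPa

Δp ≈ 0.666 kPa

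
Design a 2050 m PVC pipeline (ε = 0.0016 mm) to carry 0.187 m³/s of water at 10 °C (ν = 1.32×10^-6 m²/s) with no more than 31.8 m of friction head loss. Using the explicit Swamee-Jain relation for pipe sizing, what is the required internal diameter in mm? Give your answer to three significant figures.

Swamee-Jain (Type III): D = 0.66·[ε^1.25·(LQ²/(gh_f))^4.75 + ν·Q^9.4·(L/(gh_f))^5.2]^0.04
LQ²/(gh_f) = 0.2298; L/(gh_f) = 6.571
Term 1 = ε^1.25·(…)^4.75 = 5.27×10^-11; Term 2 = ν·Q^9.4·(…)^5.2 = 3.37×10^-9
D = 0.66·(5.27×10^-11 + 3.37×10^-9)^0.04 = 0.3026 m = 303 mm
Check: V = 2.60 m/s, Re = 5.96×10^5, f = 0.01278, h_f = 29.8 m ≈ 31.8 m ✓

D ≈ 303 mm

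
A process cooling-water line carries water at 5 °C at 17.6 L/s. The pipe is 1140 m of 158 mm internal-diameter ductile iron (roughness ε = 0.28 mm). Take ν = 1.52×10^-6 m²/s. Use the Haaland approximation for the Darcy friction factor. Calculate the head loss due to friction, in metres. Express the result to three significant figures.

V = 4Q/(πD²) = 4·0.0176/(π·0.158²) = 0.8977 m/s
Re = VD/ν = 0.8977·0.158/1.52×10^-6 = 9.33×10^4 → turbulent
ε/D = 0.28/158 = 0.00177
Haaland: f = 0.02446
h_f = f(L/D)V²/(2g) = 0.02446·(1140/0.158)·0.8977²/(2·9.81) = 7.249 m

h_f ≈ 7.25 m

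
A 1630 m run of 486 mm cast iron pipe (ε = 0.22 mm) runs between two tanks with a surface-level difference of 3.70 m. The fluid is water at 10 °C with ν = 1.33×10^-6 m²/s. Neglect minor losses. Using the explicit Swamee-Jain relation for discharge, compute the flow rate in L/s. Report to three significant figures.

Swamee-Jain (Type II): Q = -0.965·√(gD⁵h_f/L)·ln[ε/(3.7D) + √(3.17ν²L/(gD³h_f))]
√(gD⁵h_f/L) = √(9.81·0.486⁵·3.70/1630) = 0.02457
ε/(3.7D) = 1.22×10^-4; √(3.17ν²L/(gD³h_f)) = 4.68×10^-5
Q = -0.965·0.02457·ln(1.692×10^-4) = 0.2059 m³/s
Check: V = 1.11 m/s, Re = 4.06×10^5, f = 0.01768, h_f = 3.73 m ≈ 3.70 m ✓

Q ≈ 206 L/s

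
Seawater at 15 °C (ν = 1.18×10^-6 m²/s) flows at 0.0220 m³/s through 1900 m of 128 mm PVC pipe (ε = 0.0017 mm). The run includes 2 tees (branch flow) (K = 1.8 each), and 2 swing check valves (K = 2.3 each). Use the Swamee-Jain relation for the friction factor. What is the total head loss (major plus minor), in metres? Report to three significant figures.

H_L ≈ 36.3 m

V = 4Q/(πD²) = 1.710 m/s; V²/2g = 0.1490 m
Re = 1.85×10^5, ε/D = 1.33×10^-5 → f = 0.01588 (Swamee-Jain)
Major: h_f = f(L/D)·V²/2g = 0.01588·14844·0.1490 = 35.12 m
Minor: ΣK = 8.20; h_m = ΣK·V²/2g = 1.222 m
Total H_L = 35.12 + 1.222 = 36.34 m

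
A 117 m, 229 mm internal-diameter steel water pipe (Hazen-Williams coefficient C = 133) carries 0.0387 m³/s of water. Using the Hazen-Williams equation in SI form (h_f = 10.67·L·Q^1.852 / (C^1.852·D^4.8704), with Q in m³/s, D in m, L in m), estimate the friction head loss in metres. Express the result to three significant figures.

h_f = 10.67·117·0.0387^1.852 / (133^1.852·0.229^4.8704) = 0.4627 m

h_f ≈ 0.463 m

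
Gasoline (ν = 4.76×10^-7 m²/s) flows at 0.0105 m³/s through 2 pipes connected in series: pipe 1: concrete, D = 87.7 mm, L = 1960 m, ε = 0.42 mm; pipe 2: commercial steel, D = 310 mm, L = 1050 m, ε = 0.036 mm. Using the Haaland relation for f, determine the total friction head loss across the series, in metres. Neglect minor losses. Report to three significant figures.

H ≈ 104 m

Pipe 1: V = 1.738 m/s, Re = 3.20×10^5, ε/D = 0.00479, f = 0.03031, h_1 = f(L/D)V²/2g = 104.3 m
Pipe 2: V = 0.1391 m/s, Re = 9.06×10^4, ε/D = 1.16×10^-4, f = 0.01868, h_2 = f(L/D)V²/2g = 0.06242 m
Series → Q common, losses add: H = Σh = 104.4 m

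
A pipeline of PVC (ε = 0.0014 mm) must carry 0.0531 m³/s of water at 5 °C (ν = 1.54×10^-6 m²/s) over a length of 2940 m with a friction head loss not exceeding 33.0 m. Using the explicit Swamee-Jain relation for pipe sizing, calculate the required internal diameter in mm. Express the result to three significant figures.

Swamee-Jain (Type III): D = 0.66·[ε^1.25·(LQ²/(gh_f))^4.75 + ν·Q^9.4·(L/(gh_f))^5.2]^0.04
LQ²/(gh_f) = 0.02561; L/(gh_f) = 9.082
Term 1 = ε^1.25·(…)^4.75 = 1.33×10^-15; Term 2 = ν·Q^9.4·(…)^5.2 = 1.53×10^-13
D = 0.66·(1.33×10^-15 + 1.53×10^-13)^0.04 = 0.2028 m = 203 mm
Check: V = 1.64 m/s, Re = 2.16×10^5, f = 0.01536, h_f = 30.7 m ≈ 33.0 m ✓

D ≈ 203 mm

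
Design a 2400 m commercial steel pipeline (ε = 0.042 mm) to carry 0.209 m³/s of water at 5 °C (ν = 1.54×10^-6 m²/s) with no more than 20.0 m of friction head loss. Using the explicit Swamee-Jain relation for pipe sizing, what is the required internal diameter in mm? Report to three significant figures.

Swamee-Jain (Type III): D = 0.66·[ε^1.25·(LQ²/(gh_f))^4.75 + ν·Q^9.4·(L/(gh_f))^5.2]^0.04
LQ²/(gh_f) = 0.5343; L/(gh_f) = 12.23
Term 1 = ε^1.25·(…)^4.75 = 1.72×10^-7; Term 2 = ν·Q^9.4·(…)^5.2 = 2.83×10^-7
D = 0.66·(1.72×10^-7 + 2.83×10^-7)^0.04 = 0.3680 m = 368 mm
Check: V = 1.96 m/s, Re = 4.70×10^5, f = 0.01473, h_f = 18.9 m ≈ 20.0 m ✓

D ≈ 368 mm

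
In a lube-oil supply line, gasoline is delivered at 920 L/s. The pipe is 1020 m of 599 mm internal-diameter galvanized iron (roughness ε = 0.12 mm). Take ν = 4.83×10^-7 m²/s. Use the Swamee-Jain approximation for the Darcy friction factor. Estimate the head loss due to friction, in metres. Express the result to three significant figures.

h_f ≈ 13.0 m

V = 4Q/(πD²) = 4·0.920/(π·0.599²) = 3.265 m/s
Re = VD/ν = 3.265·0.599/4.83×10^-7 = 4.05×10^6 → turbulent
ε/D = 0.12/599 = 2.00×10^-4
Swamee-Jain: f = 0.01406
h_f = f(L/D)V²/(2g) = 0.01406·(1020/0.599)·3.265²/(2·9.81) = 13.00 m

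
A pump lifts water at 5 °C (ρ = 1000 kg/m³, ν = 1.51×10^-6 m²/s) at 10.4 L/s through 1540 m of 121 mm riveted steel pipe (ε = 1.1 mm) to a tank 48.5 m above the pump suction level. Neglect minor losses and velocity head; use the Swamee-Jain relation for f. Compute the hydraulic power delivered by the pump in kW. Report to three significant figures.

V = 4Q/(πD²) = 0.9044 m/s; Re = 7.25×10^4; ε/D = 0.00909; f = 0.03789
h_f = f(L/D)V²/2g = 20.10 m
Total head H = z + h_f = 48.5 + 20.10 = 68.60 m
P_hyd = ρgQH = 1000·9.81·0.0104·68.60 = 6.999 kW

P_hyd ≈ 7.00 kW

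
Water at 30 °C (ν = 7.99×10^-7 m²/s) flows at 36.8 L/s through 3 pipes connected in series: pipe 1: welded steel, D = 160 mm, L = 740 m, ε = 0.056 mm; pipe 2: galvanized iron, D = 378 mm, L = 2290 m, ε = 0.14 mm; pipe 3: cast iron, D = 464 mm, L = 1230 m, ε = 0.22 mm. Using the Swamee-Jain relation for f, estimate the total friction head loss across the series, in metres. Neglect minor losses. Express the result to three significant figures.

H ≈ 14.3 m

Pipe 1: V = 1.830 m/s, Re = 3.67×10^5, ε/D = 3.50×10^-4, f = 0.01712, h_1 = f(L/D)V²/2g = 13.52 m
Pipe 2: V = 0.3279 m/s, Re = 1.55×10^5, ε/D = 3.70×10^-4, f = 0.01873, h_2 = f(L/D)V²/2g = 0.6221 m
Pipe 3: V = 0.2176 m/s, Re = 1.26×10^5, ε/D = 4.74×10^-4, f = 0.01972, h_3 = f(L/D)V²/2g = 0.1262 m
Series → Q common, losses add: H = Σh = 14.27 m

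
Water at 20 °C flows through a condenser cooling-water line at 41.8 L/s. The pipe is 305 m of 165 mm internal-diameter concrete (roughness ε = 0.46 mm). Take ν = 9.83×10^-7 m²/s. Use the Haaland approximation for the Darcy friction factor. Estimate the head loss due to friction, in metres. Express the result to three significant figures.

V = 4Q/(πD²) = 4·0.0418/(π·0.165²) = 1.955 m/s
Re = VD/ν = 1.955·0.165/9.83×10^-7 = 3.28×10^5 → turbulent
ε/D = 0.46/165 = 0.00279
Haaland: f = 0.02607
h_f = f(L/D)V²/(2g) = 0.02607·(305/0.165)·1.955²/(2·9.81) = 9.388 m

h_f ≈ 9.39 m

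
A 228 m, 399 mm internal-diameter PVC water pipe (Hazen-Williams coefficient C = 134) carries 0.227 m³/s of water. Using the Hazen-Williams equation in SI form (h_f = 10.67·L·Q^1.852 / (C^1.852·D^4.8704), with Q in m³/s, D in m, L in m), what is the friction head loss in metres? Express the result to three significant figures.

h_f = 10.67·228·0.227^1.852 / (134^1.852·0.399^4.8704) = 1.576 m

h_f ≈ 1.58 m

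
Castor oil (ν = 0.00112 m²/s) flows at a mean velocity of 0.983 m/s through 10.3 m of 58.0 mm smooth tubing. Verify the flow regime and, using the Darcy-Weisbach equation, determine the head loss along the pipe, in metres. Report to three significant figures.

h_f ≈ 11.0 m

Re = VD/ν = 0.983·0.05800/0.00112 = 50.9 → laminar (Re < 2300)
f = 64/Re = 1.257
h_f = f(L/D)V²/(2g) = 1.257·(10.3/0.05800)·0.983²/(2·9.81) = 11.00 m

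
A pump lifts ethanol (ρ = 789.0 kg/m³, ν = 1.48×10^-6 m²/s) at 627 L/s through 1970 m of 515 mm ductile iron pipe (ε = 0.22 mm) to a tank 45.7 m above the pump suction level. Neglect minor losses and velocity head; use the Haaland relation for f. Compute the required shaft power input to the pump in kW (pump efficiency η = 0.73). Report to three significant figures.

P_shaft ≈ 499 kW

V = 4Q/(πD²) = 3.010 m/s; Re = 1.05×10^6; ε/D = 4.27×10^-4; f = 0.01663
h_f = f(L/D)V²/2g = 29.37 m
Total head H = z + h_f = 45.7 + 29.37 = 75.07 m
P_hyd = ρgQH = 789.0·9.81·0.627·75.07 = 364.3 kW
P_shaft = P_hyd/η = 364.3/0.73 = 499.1 kW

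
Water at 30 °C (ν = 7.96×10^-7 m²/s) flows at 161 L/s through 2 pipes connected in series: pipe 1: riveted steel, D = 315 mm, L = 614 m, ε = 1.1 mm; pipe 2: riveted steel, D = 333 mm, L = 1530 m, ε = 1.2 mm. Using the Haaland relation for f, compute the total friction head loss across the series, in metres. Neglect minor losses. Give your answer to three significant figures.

H ≈ 33.9 m

Pipe 1: V = 2.066 m/s, Re = 8.18×10^5, ε/D = 0.00349, f = 0.02751, h_1 = f(L/D)V²/2g = 11.66 m
Pipe 2: V = 1.849 m/s, Re = 7.73×10^5, ε/D = 0.00360, f = 0.02776, h_2 = f(L/D)V²/2g = 22.22 m
Series → Q common, losses add: H = Σh = 33.88 m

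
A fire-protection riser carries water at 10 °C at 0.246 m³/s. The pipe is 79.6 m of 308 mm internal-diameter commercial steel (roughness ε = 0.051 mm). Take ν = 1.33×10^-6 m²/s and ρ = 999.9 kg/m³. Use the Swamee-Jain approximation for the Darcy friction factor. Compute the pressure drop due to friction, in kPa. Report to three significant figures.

Δp ≈ 20.6 kPa

V = 4Q/(πD²) = 4·0.246/(π·0.308²) = 3.302 m/s
Re = VD/ν = 3.302·0.308/1.33×10^-6 = 7.65×10^5 → turbulent
ε/D = 0.051/308 = 1.66×10^-4
Swamee-Jain: f = 0.01465
h_f = f(L/D)V²/(2g) = 0.01465·(79.6/0.308)·3.302²/(2·9.81) = 2.103 m
Δp = ρg·h_f = 999.9·9.81·2.103 = 20.63 kPa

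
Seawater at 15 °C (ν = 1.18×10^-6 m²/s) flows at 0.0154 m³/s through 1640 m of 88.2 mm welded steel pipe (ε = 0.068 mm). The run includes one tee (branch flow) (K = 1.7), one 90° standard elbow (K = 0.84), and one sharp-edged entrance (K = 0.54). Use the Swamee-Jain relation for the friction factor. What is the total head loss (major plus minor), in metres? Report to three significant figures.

H_L ≈ 123 m

V = 4Q/(πD²) = 2.521 m/s; V²/2g = 0.3238 m
Re = 1.88×10^5, ε/D = 7.71×10^-4 → f = 0.02032 (Swamee-Jain)
Major: h_f = f(L/D)·V²/2g = 0.02032·18594·0.3238 = 122.4 m
Minor: ΣK = 3.08; h_m = ΣK·V²/2g = 0.9973 m
Total H_L = 122.4 + 0.9973 = 123.4 m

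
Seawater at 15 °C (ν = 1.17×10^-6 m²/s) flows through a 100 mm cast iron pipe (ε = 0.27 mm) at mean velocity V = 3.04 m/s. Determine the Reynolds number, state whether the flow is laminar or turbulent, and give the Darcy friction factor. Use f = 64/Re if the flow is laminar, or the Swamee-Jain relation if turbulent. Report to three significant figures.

Re ≈ 2.60×10^5; turbulent; f ≈ 0.0261

Re = VD/ν = 3.040·0.100/1.17×10^-6 = 2.60×10^5
Re > 4000 → turbulent; ε/D = 0.00270
Swamee-Jain: f = 0.02613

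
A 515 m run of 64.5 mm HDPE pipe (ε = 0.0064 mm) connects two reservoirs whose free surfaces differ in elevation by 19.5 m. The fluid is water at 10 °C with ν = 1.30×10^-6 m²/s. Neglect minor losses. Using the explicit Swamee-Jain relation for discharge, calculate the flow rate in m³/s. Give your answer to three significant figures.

Swamee-Jain (Type II): Q = -0.965·√(gD⁵h_f/L)·ln[ε/(3.7D) + √(3.17ν²L/(gD³h_f))]
√(gD⁵h_f/L) = √(9.81·0.0645⁵·19.5/515) = 6.439×10^-4
ε/(3.7D) = 2.68×10^-5; √(3.17ν²L/(gD³h_f)) = 2.32×10^-4
Q = -0.965·6.439×10^-4·ln(2.587×10^-4) = 0.005133 m³/s
Check: V = 1.57 m/s, Re = 7.79×10^4, f = 0.01934, h_f = 19.4 m ≈ 19.5 m ✓

Q ≈ 0.00513 m³/s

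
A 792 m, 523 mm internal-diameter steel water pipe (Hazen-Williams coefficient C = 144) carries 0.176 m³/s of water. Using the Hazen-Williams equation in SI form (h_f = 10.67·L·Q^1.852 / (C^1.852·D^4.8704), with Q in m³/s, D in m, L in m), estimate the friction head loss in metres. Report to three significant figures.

h_f ≈ 0.800 m

h_f = 10.67·792·0.176^1.852 / (144^1.852·0.523^4.8704) = 0.8004 m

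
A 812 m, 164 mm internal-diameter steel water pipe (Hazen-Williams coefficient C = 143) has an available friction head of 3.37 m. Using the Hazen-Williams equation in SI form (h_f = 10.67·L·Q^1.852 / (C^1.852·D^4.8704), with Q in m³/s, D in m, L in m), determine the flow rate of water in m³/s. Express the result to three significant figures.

Rearranging: Q = [h_f·C^1.852·D^4.8704 / (10.67·L)]^(1/1.852)
Q = [3.37·143^1.852·0.164^4.8704 / (10.67·812)]^0.540 = 0.01775 m³/s

Q ≈ 0.0178 m³/s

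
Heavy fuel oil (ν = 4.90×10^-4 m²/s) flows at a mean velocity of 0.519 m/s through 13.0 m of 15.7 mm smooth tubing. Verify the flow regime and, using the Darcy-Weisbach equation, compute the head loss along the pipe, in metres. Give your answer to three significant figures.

Re = VD/ν = 0.519·0.01570/4.90×10^-4 = 16.6 → laminar (Re < 2300)
f = 64/Re = 3.849
h_f = f(L/D)V²/(2g) = 3.849·(13.0/0.01570)·0.519²/(2·9.81) = 43.75 m

h_f ≈ 43.8 m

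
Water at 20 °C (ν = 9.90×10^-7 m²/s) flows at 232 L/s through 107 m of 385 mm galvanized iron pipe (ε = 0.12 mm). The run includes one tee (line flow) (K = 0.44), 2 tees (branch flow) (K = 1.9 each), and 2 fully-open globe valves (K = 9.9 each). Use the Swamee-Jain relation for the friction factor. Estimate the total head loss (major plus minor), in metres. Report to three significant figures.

V = 4Q/(πD²) = 1.993 m/s; V²/2g = 0.2024 m
Re = 7.75×10^5, ε/D = 3.12×10^-4 → f = 0.01605 (Swamee-Jain)
Major: h_f = f(L/D)·V²/2g = 0.01605·277.9·0.2024 = 0.9028 m
Minor: ΣK = 24.0; h_m = ΣK·V²/2g = 4.866 m
Total H_L = 0.9028 + 4.866 = 5.769 m

H_L ≈ 5.77 m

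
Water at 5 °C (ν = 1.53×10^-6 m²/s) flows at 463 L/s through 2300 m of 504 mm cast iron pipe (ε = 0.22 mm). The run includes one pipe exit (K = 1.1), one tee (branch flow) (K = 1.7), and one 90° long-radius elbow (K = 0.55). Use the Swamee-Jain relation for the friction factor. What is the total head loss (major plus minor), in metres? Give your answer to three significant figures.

V = 4Q/(πD²) = 2.321 m/s; V²/2g = 0.2745 m
Re = 7.64×10^5, ε/D = 4.37×10^-4 → f = 0.01702 (Swamee-Jain)
Major: h_f = f(L/D)·V²/2g = 0.01702·4563·0.2745 = 21.32 m
Minor: ΣK = 3.35; h_m = ΣK·V²/2g = 0.9196 m
Total H_L = 21.32 + 0.9196 = 22.24 m

H_L ≈ 22.2 m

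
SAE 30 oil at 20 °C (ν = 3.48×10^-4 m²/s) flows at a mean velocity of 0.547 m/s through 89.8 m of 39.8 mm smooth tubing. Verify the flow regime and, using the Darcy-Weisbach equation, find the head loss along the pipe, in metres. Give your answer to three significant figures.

Re = VD/ν = 0.547·0.03980/3.48×10^-4 = 62.6 → laminar (Re < 2300)
f = 64/Re = 1.023
h_f = f(L/D)V²/(2g) = 1.023·(89.8/0.03980)·0.547²/(2·9.81) = 35.20 m

h_f ≈ 35.2 m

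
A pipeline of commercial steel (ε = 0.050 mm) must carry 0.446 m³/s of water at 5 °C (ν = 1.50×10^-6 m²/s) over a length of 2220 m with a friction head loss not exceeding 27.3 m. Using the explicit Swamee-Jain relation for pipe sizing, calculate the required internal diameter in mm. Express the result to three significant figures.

Swamee-Jain (Type III): D = 0.66·[ε^1.25·(LQ²/(gh_f))^4.75 + ν·Q^9.4·(L/(gh_f))^5.2]^0.04
LQ²/(gh_f) = 1.649; L/(gh_f) = 8.289
Term 1 = ε^1.25·(…)^4.75 = 4.52×10^-5; Term 2 = ν·Q^9.4·(…)^5.2 = 4.53×10^-5
D = 0.66·(4.52×10^-5 + 4.53×10^-5)^0.04 = 0.4548 m = 455 mm
Check: V = 2.75 m/s, Re = 8.32×10^5, f = 0.01386, h_f = 26.0 m ≈ 27.3 m ✓

D ≈ 455 mm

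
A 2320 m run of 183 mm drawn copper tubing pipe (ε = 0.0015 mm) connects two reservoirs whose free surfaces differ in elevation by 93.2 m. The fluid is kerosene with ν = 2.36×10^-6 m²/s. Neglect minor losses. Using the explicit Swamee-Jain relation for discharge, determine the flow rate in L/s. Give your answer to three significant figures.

Q ≈ 81.1 L/s

Swamee-Jain (Type II): Q = -0.965·√(gD⁵h_f/L)·ln[ε/(3.7D) + √(3.17ν²L/(gD³h_f))]
√(gD⁵h_f/L) = √(9.81·0.183⁵·93.2/2320) = 0.008993
ε/(3.7D) = 2.22×10^-6; √(3.17ν²L/(gD³h_f)) = 8.55×10^-5
Q = -0.965·0.008993·ln(8.772×10^-5) = 0.08107 m³/s
Check: V = 3.08 m/s, Re = 2.39×10^5, f = 0.01509, h_f = 92.6 m ≈ 93.2 m ✓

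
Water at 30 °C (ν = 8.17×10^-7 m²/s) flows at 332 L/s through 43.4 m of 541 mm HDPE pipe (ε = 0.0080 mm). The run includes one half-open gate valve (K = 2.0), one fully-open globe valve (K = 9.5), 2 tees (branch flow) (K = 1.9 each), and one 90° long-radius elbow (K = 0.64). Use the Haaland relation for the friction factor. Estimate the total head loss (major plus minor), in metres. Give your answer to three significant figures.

H_L ≈ 1.80 m

V = 4Q/(πD²) = 1.444 m/s; V²/2g = 0.1063 m
Re = 9.56×10^5, ε/D = 1.48×10^-5 → f = 0.01194 (Haaland)
Major: h_f = f(L/D)·V²/2g = 0.01194·80.22·0.1063 = 0.1018 m
Minor: ΣK = 15.9; h_m = ΣK·V²/2g = 1.695 m
Total H_L = 0.1018 + 1.695 = 1.797 m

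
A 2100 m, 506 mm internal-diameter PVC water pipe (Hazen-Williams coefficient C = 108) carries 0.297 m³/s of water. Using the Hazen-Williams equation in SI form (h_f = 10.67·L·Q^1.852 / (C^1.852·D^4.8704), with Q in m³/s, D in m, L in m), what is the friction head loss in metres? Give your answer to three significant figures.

h_f ≈ 11.2 m

h_f = 10.67·2100·0.297^1.852 / (108^1.852·0.506^4.8704) = 11.19 m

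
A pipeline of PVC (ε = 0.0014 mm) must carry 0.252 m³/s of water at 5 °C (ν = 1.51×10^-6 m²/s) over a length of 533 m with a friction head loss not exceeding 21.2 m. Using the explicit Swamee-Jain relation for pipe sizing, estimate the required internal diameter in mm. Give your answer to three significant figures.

D ≈ 280 mm

Swamee-Jain (Type III): D = 0.66·[ε^1.25·(LQ²/(gh_f))^4.75 + ν·Q^9.4·(L/(gh_f))^5.2]^0.04
LQ²/(gh_f) = 0.1628; L/(gh_f) = 2.563
Term 1 = ε^1.25·(…)^4.75 = 8.66×10^-12; Term 2 = ν·Q^9.4·(…)^5.2 = 4.76×10^-10
D = 0.66·(8.66×10^-12 + 4.76×10^-10)^0.04 = 0.2799 m = 280 mm
Check: V = 4.10 m/s, Re = 7.59×10^5, f = 0.01227, h_f = 20.0 m ≈ 21.2 m ✓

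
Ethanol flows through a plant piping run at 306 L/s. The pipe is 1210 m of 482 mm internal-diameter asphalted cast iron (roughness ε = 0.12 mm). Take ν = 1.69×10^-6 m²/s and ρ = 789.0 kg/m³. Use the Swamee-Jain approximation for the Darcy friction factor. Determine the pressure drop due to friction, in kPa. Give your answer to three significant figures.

V = 4Q/(πD²) = 4·0.306/(π·0.482²) = 1.677 m/s
Re = VD/ν = 1.677·0.482/1.69×10^-6 = 4.78×10^5 → turbulent
ε/D = 0.12/482 = 2.49×10^-4
Swamee-Jain: f = 0.01601
h_f = f(L/D)V²/(2g) = 0.01601·(1210/0.482)·1.677²/(2·9.81) = 5.760 m
Δp = ρg·h_f = 789.0·9.81·5.760 = 44.58 kPa

Δp ≈ 44.6 kPa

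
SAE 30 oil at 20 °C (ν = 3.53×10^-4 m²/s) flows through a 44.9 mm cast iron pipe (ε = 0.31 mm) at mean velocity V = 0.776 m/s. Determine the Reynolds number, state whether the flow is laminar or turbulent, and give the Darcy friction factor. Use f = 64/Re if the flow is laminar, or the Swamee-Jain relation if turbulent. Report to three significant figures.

Re = VD/ν = 0.7760·0.0449/3.53×10^-4 = 98.7
Re < 2300 → laminar → f = 64/Re = 0.6484

Re ≈ 98.7; laminar; f = 64/Re ≈ 0.648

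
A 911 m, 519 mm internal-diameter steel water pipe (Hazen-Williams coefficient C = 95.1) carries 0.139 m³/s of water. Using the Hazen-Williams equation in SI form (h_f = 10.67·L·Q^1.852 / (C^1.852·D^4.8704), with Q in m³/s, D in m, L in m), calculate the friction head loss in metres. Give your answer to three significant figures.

h_f = 10.67·911·0.139^1.852 / (95.1^1.852·0.519^4.8704) = 1.331 m

h_f ≈ 1.33 m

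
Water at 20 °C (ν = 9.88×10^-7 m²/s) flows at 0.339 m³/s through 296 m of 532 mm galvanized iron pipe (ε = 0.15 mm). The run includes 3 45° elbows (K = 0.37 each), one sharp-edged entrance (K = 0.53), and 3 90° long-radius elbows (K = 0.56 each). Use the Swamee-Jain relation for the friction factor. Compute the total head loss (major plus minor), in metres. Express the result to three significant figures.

H_L ≈ 1.43 m

V = 4Q/(πD²) = 1.525 m/s; V²/2g = 0.1185 m
Re = 8.21×10^5, ε/D = 2.82×10^-4 → f = 0.01574 (Swamee-Jain)
Major: h_f = f(L/D)·V²/2g = 0.01574·556.4·0.1185 = 1.038 m
Minor: ΣK = 3.32; h_m = ΣK·V²/2g = 0.3936 m
Total H_L = 1.038 + 0.3936 = 1.432 m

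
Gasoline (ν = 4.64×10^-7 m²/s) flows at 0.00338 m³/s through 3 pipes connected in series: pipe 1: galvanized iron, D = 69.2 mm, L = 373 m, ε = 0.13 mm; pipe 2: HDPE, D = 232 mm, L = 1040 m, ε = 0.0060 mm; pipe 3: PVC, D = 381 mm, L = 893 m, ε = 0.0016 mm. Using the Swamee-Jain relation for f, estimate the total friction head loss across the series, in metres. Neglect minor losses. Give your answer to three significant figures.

Pipe 1: V = 0.8987 m/s, Re = 1.34×10^5, ε/D = 0.00188, f = 0.02458, h_1 = f(L/D)V²/2g = 5.455 m
Pipe 2: V = 0.07996 m/s, Re = 4.00×10^4, ε/D = 2.59×10^-5, f = 0.02194, h_2 = f(L/D)V²/2g = 0.03205 m
Pipe 3: V = 0.02965 m/s, Re = 2.43×10^4, ε/D = 4.20×10^-6, f = 0.02460, h_3 = f(L/D)V²/2g = 0.002583 m
Series → Q common, losses add: H = Σh = 5.489 m

H ≈ 5.49 m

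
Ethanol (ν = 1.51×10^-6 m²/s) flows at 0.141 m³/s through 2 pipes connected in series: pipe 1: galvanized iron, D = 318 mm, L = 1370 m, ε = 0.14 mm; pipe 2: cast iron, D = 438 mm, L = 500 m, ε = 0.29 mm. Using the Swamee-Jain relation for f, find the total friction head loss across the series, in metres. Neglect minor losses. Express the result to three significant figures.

H ≈ 13.2 m

Pipe 1: V = 1.775 m/s, Re = 3.74×10^5, ε/D = 4.40×10^-4, f = 0.01770, h_1 = f(L/D)V²/2g = 12.25 m
Pipe 2: V = 0.9358 m/s, Re = 2.71×10^5, ε/D = 6.62×10^-4, f = 0.01932, h_2 = f(L/D)V²/2g = 0.9844 m
Series → Q common, losses add: H = Σh = 13.23 m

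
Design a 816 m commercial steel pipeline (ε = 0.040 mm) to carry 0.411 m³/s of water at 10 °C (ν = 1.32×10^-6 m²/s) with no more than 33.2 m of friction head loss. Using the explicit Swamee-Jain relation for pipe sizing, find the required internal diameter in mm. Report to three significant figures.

Swamee-Jain (Type III): D = 0.66·[ε^1.25·(LQ²/(gh_f))^4.75 + ν·Q^9.4·(L/(gh_f))^5.2]^0.04
LQ²/(gh_f) = 0.4232; L/(gh_f) = 2.505
Term 1 = ε^1.25·(…)^4.75 = 5.36×10^-8; Term 2 = ν·Q^9.4·(…)^5.2 = 3.67×10^-8
D = 0.66·(5.36×10^-8 + 3.67×10^-8)^0.04 = 0.3450 m = 345 mm
Check: V = 4.40 m/s, Re = 1.15×10^6, f = 0.01360, h_f = 31.7 m ≈ 33.2 m ✓

D ≈ 345 mm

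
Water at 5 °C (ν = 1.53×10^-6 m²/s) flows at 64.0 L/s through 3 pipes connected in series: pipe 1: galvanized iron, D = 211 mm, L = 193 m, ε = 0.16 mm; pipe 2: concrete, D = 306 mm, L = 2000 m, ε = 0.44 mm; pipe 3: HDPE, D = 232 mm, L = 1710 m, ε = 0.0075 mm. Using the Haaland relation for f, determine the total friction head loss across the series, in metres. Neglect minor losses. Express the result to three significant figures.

Pipe 1: V = 1.830 m/s, Re = 2.52×10^5, ε/D = 7.58×10^-4, f = 0.01961, h_1 = f(L/D)V²/2g = 3.063 m
Pipe 2: V = 0.8703 m/s, Re = 1.74×10^5, ε/D = 0.00144, f = 0.02265, h_2 = f(L/D)V²/2g = 5.714 m
Pipe 3: V = 1.514 m/s, Re = 2.30×10^5, ε/D = 3.23×10^-5, f = 0.01532, h_3 = f(L/D)V²/2g = 13.19 m
Series → Q common, losses add: H = Σh = 21.97 m

H ≈ 22.0 m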